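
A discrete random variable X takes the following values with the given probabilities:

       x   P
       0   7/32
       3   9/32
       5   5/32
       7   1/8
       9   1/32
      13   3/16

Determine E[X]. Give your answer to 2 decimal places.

5.22

E[X] = (7/32)·0 + (9/32)·3 + (5/32)·5 + (1/8)·7 + (1/32)·9 + (3/16)·13
     = 167/32 ≈ 5.22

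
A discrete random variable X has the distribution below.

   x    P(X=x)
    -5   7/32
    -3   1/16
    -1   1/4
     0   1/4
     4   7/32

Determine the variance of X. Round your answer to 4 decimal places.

9.3506

E[X] = (7/32)·(-5) + (1/16)·(-3) + (1/4)·(-1) + (1/4)·0 + (7/32)·4 = -21/32
E[X²] = (7/32)·25 + (1/16)·9 + (1/4)·1 + (1/4)·0 + (7/32)·16 = 313/32
Var(X) = 313/32 − (-21/32)² = 9575/1024 ≈ 9.3506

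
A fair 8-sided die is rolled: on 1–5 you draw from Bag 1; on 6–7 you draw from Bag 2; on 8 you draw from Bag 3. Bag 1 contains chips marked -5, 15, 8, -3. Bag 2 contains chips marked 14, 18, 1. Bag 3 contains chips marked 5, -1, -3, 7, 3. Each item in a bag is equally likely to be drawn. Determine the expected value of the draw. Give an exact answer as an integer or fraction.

E[X | Bag 1] = (-5 + 15 + 8 − 3)/4 = 15/4
E[X | Bag 2] = (14 + 18 + 1)/3 = 11
E[X | Bag 3] = (5 − 1 − 3 + 7 + 3)/5 = 11/5
E[X] = (5/8)·15/4 + (1/4)·11 + (1/8)·11/5 = 859/160

859/160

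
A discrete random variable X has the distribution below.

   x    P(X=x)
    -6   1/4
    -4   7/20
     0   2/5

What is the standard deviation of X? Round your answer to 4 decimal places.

2.4880

E[X] = -29/10, E[X²] = 73/5
Var(X) = E[X²] − (E[X])² = 73/5 − 841/100 = 619/100
SD(X) = √(619/100) ≈ 2.4880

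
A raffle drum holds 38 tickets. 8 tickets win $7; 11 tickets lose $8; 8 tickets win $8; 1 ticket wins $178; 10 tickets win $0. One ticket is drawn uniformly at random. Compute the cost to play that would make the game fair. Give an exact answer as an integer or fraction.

105/19 dollars

E[payout] = (8/38)·7 + (11/38)·(-8) + (8/38)·8 + (1/38)·178 + (10/38)·0 = 105/19
Fair fee = E[payout] = 105/19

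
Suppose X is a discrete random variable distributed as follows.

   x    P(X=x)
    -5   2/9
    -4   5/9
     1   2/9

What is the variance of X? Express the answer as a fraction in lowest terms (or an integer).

E[X] = (2/9)·(-5) + (5/9)·(-4) + (2/9)·1 = -28/9
E[X²] = (2/9)·25 + (5/9)·16 + (2/9)·1 = 44/3
Var(X) = 44/3 − (-28/9)² = 404/81

404/81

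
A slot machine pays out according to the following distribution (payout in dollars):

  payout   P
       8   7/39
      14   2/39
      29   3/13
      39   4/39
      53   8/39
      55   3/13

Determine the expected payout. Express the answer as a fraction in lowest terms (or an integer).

E[X] = (7/39)·8 + (2/39)·14 + (3/13)·29 + (4/39)·39 + (8/39)·53 + (3/13)·55
     = 1420/39

1420/39 dollars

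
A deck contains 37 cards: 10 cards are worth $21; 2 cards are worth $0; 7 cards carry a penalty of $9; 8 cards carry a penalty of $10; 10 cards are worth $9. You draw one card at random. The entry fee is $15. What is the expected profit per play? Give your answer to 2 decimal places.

E[payout] = (10/37)·21 + (2/37)·0 + (7/37)·(-9) + (8/37)·(-10) + (10/37)·9 = 157/37
Expected profit = 157/37 − 15 = -398/37 ≈ -$10.76

-$10.76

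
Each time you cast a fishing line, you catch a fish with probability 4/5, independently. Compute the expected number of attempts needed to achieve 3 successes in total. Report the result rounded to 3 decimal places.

3.750

By linearity (sum of 3 independent geometric waits), E[trials] = 3/p = 3/(4/5) = 15/4.
≈ 3.750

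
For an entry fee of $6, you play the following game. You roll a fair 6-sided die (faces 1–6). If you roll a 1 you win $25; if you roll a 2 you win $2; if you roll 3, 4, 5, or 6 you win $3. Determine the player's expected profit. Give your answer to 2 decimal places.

$0.50

E[payout] = (1/6)·2 + (2/3)·3 + (1/6)·25 = 13/2
Expected profit = 13/2 − 6 = 1/2 ≈ $0.50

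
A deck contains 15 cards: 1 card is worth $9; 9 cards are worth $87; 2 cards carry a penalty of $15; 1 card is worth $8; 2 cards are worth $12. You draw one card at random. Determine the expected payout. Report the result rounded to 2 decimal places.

E[payout] = (1/15)·9 + (9/15)·87 + (2/15)·(-15) + (1/15)·8 + (2/15)·12 = 794/15
≈ $52.93

$52.93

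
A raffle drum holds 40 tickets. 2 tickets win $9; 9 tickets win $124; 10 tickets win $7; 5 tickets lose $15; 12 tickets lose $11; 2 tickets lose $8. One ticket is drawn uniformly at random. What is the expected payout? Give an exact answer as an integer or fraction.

E[payout] = (2/40)·9 + (9/40)·124 + (10/40)·7 + (5/40)·(-15) + (12/40)·(-11) + (2/40)·(-8) = 981/40

981/40 dollars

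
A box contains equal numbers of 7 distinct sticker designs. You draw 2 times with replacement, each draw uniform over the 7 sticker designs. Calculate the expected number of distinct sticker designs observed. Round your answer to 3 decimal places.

1.857

Let Xⱼ=1 if type j appears at least once. P(Xⱼ=1) = 1 − ((7−1)/7)^2 = 13/49.
E[#distinct] = 7·13/49 = 13/7.
≈ 1.857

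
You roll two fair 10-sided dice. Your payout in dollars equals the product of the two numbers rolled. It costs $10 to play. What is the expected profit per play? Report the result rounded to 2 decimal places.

$20.25

Distribution of the product of the two numbers rolled: 1 w.p. 1/100, 2 w.p. 1/50, 3 w.p. 1/50, 4 w.p. 3/100, 5 w.p. 1/50, 6 w.p. 1/25, …
E[payout] = (1/100)·1 + (1/50)·2 + (1/50)·3 + (3/100)·4 + (1/50)·5 + (1/25)·6 + (1/50)·7 + (1/25)·8 + (3/100)·9 + (1/25)·10 + (1/25)·12 + (1/50)·14 + (1/50)·15 + (3/100)·16 + (1/25)·18 + (1/25)·20 + (1/50)·21 + (1/25)·24 + (1/100)·25 + (1/50)·27 + (1/50)·28 + (1/25)·30 + (1/50)·32 + (1/50)·35 + (3/100)·36 + (1/25)·40 + (1/50)·42 + (1/50)·45 + (1/50)·48 + (1/100)·49 + (1/50)·50 + (1/50)·54 + (1/50)·56 + (1/50)·60 + (1/50)·63 + (1/100)·64 + (1/50)·70 + (1/50)·72 + (1/50)·80 + (1/100)·81 + (1/50)·90 + (1/100)·100 = 121/4
Expected profit = 121/4 − 10 = 81/4 ≈ $20.25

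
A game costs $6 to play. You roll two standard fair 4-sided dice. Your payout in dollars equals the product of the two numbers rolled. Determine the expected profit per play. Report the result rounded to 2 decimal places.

$0.25

Distribution of the product of the two numbers rolled: 1 w.p. 1/16, 2 w.p. 1/8, 3 w.p. 1/8, 4 w.p. 3/16, 6 w.p. 1/8, 8 w.p. 1/8, …
E[payout] = (1/16)·1 + (1/8)·2 + (1/8)·3 + (3/16)·4 + (1/8)·6 + (1/8)·8 + (1/16)·9 + (1/8)·12 + (1/16)·16 = 25/4
Expected profit = 25/4 − 6 = 1/4 ≈ $0.25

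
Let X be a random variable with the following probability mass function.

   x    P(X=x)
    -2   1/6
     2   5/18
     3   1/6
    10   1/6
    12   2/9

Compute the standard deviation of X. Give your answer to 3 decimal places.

E[X] = 91/18, E[X²] = 935/18
Var(X) = E[X²] − (E[X])² = 935/18 − 8281/324 = 8549/324
SD(X) = √(8549/324) ≈ 5.137

5.137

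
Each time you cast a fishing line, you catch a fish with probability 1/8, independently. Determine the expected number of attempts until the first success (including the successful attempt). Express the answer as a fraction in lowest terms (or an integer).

8

For a geometric distribution, E[trials] = 1/p = 1/(1/8) = 8.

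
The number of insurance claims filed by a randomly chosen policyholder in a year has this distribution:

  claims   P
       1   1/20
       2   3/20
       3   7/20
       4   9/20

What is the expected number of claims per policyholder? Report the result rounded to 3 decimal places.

3.200

E[X] = (1/20)·1 + (3/20)·2 + (7/20)·3 + (9/20)·4
     = 16/5 ≈ 3.200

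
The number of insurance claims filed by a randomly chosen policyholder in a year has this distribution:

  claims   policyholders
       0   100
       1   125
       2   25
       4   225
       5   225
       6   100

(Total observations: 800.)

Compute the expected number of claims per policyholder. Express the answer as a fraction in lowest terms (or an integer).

7/2

Total = 800, so P(claims=0) = 100/800, etc.
E[X] = (1/8)·0 + (5/32)·1 + (1/32)·2 + (9/32)·4 + (9/32)·5 + (1/8)·6
     = 7/2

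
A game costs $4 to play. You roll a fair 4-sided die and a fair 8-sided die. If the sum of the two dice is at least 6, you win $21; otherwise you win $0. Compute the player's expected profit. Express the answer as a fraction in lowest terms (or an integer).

E[payout] = (5/16)·0 + (11/16)·21 = 231/16
Expected profit = 231/16 − 4 = 167/16

167/16 dollars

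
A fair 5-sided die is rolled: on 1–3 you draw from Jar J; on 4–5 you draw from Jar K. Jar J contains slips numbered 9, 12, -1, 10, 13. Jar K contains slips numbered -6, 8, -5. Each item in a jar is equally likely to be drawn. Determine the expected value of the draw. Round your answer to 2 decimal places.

E[X | Jar J] = (9 + 12 − 1 + 10 + 13)/5 = 43/5
E[X | Jar K] = (-6 + 8 − 5)/3 = -1
E[X] = (3/5)·43/5 + (2/5)·(-1) = 119/25 ≈ 4.76

4.76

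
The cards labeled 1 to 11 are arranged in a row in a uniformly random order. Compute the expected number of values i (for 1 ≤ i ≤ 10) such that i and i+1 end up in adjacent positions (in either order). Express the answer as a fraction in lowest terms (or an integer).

For each i ∈ {1,…,10}, let Xᵢ = 1 if i and i+1 are adjacent. P(Xᵢ=1) = 2·(11−1)!/11! = 2/11.
By linearity, E[ΣXᵢ] = (10)·(2/11) = 20/11.

20/11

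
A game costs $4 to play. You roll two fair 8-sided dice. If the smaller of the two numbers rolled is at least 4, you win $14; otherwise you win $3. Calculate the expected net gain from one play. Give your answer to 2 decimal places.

$3.30

E[payout] = (39/64)·3 + (25/64)·14 = 467/64
Expected profit = 467/64 − 4 = 211/64 ≈ $3.30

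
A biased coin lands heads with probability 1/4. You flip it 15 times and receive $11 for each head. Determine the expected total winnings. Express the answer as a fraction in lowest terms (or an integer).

165/4 dollars

E[#heads] = 15·1/4 = 15/4 (linearity over flips).
E[winnings] = 11·15/4 = 165/4.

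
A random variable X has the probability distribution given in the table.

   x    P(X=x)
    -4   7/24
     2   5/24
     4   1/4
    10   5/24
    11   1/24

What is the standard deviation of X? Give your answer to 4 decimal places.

E[X] = 67/24, E[X²] = 283/8
Var(X) = E[X²] − (E[X])² = 283/8 − 4489/576 = 15887/576
SD(X) = √(15887/576) ≈ 5.2518

5.2518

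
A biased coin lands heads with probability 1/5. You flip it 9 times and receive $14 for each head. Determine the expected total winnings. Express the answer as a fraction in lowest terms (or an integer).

E[#heads] = 9·1/5 = 9/5 (linearity over flips).
E[winnings] = 14·9/5 = 126/5.

126/5 dollars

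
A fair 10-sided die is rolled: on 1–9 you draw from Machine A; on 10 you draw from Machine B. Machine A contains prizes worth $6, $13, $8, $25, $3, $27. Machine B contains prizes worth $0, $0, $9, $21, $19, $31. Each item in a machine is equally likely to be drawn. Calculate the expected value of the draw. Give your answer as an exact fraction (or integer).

E[X | Machine A] = (6 + 13 + 8 + 25 + 3 + 27)/6 = 41/3
E[X | Machine B] = (0 + 0 + 9 + 21 + 19 + 31)/6 = 40/3
E[X] = (9/10)·41/3 + (1/10)·40/3 = 409/30

409/30 dollars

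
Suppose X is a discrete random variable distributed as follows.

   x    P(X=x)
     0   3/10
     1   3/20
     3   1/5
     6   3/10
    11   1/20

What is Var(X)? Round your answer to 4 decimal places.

E[X] = (3/10)·0 + (3/20)·1 + (1/5)·3 + (3/10)·6 + (1/20)·11 = 31/10
E[X²] = (3/10)·0 + (3/20)·1 + (1/5)·9 + (3/10)·36 + (1/20)·121 = 94/5
Var(X) = 94/5 − (31/10)² = 919/100 ≈ 9.1900

9.1900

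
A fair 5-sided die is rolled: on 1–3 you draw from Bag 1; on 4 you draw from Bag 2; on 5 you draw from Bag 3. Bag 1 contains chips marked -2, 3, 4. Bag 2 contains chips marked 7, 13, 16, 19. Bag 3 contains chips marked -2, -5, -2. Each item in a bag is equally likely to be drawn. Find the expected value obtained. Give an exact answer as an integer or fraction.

63/20

E[X | Bag 1] = (-2 + 3 + 4)/3 = 5/3
E[X | Bag 2] = (7 + 13 + 16 + 19)/4 = 55/4
E[X | Bag 3] = (-2 − 5 − 2)/3 = -3
E[X] = (3/5)·5/3 + (1/5)·55/4 + (1/5)·(-3) = 63/20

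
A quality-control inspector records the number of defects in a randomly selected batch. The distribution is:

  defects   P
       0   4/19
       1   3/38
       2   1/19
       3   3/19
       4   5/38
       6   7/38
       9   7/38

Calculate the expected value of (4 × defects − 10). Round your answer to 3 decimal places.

5.789

E[4x-10] = (4/19)·(-10) + (3/38)·(-6) + (1/19)·(-2) + (3/19)·2 + (5/38)·6 + (7/38)·14 + (7/38)·26
     = 110/19 ≈ 5.789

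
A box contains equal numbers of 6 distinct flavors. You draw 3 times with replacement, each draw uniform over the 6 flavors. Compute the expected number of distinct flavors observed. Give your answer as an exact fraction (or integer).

91/36

Let Xⱼ=1 if type j appears at least once. P(Xⱼ=1) = 1 − ((6−1)/6)^3 = 91/216.
E[#distinct] = 6·91/216 = 91/36.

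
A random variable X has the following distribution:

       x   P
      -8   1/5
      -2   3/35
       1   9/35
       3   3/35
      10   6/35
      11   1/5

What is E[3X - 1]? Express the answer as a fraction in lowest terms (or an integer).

E[3x-1] = (1/5)·(-25) + (3/35)·(-7) + (9/35)·2 + (3/35)·8 + (6/35)·29 + (1/5)·32
     = 244/35

244/35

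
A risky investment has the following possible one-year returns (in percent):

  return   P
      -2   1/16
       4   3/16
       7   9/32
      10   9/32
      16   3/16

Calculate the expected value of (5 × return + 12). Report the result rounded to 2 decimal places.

54.03

E[5x+12] = (1/16)·2 + (3/16)·32 + (9/32)·47 + (9/32)·62 + (3/16)·92
     = 1729/32 ≈ 54.03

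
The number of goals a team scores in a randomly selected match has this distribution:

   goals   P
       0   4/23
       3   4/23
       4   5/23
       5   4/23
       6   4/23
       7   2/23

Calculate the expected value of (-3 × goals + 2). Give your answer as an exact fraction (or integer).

-224/23

E[-3x+2] = (4/23)·2 + (4/23)·(-7) + (5/23)·(-10) + (4/23)·(-13) + (4/23)·(-16) + (2/23)·(-19)
     = -224/23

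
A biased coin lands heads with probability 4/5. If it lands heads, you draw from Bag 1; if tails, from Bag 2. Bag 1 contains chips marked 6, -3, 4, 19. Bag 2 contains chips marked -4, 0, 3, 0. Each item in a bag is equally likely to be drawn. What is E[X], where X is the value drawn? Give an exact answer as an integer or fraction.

E[X | Bag 1] = (6 − 3 + 4 + 19)/4 = 13/2
E[X | Bag 2] = (-4 + 0 + 3 + 0)/4 = -1/4
E[X] = (4/5)·13/2 + (1/5)·(-1/4) = 103/20

103/20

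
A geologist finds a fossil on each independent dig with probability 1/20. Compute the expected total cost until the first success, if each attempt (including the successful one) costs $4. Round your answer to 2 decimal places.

$80.00

E[#attempts] = 1/p = 20; E[cost] = 4·20 = 80.
≈ 80.00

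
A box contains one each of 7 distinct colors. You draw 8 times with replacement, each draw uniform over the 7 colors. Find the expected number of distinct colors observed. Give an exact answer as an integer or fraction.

4085185/823543

Let Xⱼ=1 if type j appears at least once. P(Xⱼ=1) = 1 − ((7−1)/7)^8 = 4085185/5764801.
E[#distinct] = 7·4085185/5764801 = 4085185/823543.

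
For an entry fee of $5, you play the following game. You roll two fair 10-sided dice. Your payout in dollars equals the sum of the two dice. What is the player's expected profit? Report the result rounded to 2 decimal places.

Distribution of the sum of the two dice: 2 w.p. 1/100, 3 w.p. 1/50, 4 w.p. 3/100, 5 w.p. 1/25, 6 w.p. 1/20, 7 w.p. 3/50, …
E[payout] = (1/100)·2 + (1/50)·3 + (3/100)·4 + (1/25)·5 + (1/20)·6 + (3/50)·7 + (7/100)·8 + (2/25)·9 + (9/100)·10 + (1/10)·11 + (9/100)·12 + (2/25)·13 + (7/100)·14 + (3/50)·15 + (1/20)·16 + (1/25)·17 + (3/100)·18 + (1/50)·19 + (1/100)·20 = 11
Expected profit = 11 − 5 = 6 ≈ $6.00

$6.00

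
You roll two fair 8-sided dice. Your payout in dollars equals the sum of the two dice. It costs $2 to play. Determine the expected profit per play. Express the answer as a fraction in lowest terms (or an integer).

$7

Distribution of the sum of the two dice: 2 w.p. 1/64, 3 w.p. 1/32, 4 w.p. 3/64, 5 w.p. 1/16, 6 w.p. 5/64, 7 w.p. 3/32, …
E[payout] = (1/64)·2 + (1/32)·3 + (3/64)·4 + (1/16)·5 + (5/64)·6 + (3/32)·7 + (7/64)·8 + (1/8)·9 + (7/64)·10 + (3/32)·11 + (5/64)·12 + (1/16)·13 + (3/64)·14 + (1/32)·15 + (1/64)·16 = 9
Expected profit = 9 − 2 = 7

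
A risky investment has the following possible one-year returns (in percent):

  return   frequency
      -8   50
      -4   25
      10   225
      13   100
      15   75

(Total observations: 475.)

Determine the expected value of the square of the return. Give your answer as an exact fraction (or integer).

Total = 475, so P(return=-8) = 50/475, etc.
E[X²] = (2/19)·64 + (1/19)·16 + (9/19)·100 + (4/19)·169 + (3/19)·225
     = 2395/19

2395/19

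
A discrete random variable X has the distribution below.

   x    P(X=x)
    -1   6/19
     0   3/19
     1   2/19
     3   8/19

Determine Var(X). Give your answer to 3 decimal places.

3.102

E[X] = (6/19)·(-1) + (3/19)·0 + (2/19)·1 + (8/19)·3 = 20/19
E[X²] = (6/19)·1 + (3/19)·0 + (2/19)·1 + (8/19)·9 = 80/19
Var(X) = 80/19 − (20/19)² = 1120/361 ≈ 3.102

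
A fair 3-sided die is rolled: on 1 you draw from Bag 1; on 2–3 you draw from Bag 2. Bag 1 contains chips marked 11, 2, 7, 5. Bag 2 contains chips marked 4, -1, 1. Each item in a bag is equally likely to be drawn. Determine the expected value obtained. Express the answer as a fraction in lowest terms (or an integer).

E[X | Bag 1] = (11 + 2 + 7 + 5)/4 = 25/4
E[X | Bag 2] = (4 − 1 + 1)/3 = 4/3
E[X] = (1/3)·25/4 + (2/3)·4/3 = 107/36

107/36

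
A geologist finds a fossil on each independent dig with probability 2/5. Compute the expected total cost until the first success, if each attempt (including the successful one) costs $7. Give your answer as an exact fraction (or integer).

E[#attempts] = 1/p = 5/2; E[cost] = 7·5/2 = 35/2.

35/2 dollars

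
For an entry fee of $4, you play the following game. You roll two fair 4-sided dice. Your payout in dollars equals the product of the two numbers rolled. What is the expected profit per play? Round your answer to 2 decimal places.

$2.25

Distribution of the product of the two numbers rolled: 1 w.p. 1/16, 2 w.p. 1/8, 3 w.p. 1/8, 4 w.p. 3/16, 6 w.p. 1/8, 8 w.p. 1/8, …
E[payout] = (1/16)·1 + (1/8)·2 + (1/8)·3 + (3/16)·4 + (1/8)·6 + (1/8)·8 + (1/16)·9 + (1/8)·12 + (1/16)·16 = 25/4
Expected profit = 25/4 − 4 = 9/4 ≈ $2.25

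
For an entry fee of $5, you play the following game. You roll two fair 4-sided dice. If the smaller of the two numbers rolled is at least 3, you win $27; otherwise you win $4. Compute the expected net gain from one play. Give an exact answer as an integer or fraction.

19/4 dollars

E[payout] = (3/4)·4 + (1/4)·27 = 39/4
Expected profit = 39/4 − 5 = 19/4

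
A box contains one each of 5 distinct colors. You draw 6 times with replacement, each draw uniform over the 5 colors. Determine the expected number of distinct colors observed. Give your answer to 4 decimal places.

Let Xⱼ=1 if type j appears at least once. P(Xⱼ=1) = 1 − ((5−1)/5)^6 = 11529/15625.
E[#distinct] = 5·11529/15625 = 11529/3125.
≈ 3.6893

3.6893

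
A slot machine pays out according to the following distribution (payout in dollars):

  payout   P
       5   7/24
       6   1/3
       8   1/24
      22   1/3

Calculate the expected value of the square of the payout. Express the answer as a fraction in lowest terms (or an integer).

4399/24

E[X²] = (7/24)·25 + (1/3)·36 + (1/24)·64 + (1/3)·484
     = 4399/24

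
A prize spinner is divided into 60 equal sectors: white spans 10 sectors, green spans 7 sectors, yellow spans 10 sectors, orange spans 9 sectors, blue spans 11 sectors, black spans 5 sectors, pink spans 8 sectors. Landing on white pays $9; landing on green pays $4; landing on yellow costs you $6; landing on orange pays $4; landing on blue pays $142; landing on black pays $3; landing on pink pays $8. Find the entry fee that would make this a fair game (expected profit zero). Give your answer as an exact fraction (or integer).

E[payout] = (10/60)·9 + (7/60)·4 + (10/60)·(-6) + (9/60)·4 + (11/60)·142 + (5/60)·3 + (8/60)·8 = 347/12
Fair fee = E[payout] = 347/12

347/12 dollars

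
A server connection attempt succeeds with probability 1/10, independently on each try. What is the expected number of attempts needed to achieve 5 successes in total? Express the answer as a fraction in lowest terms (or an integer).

By linearity (sum of 5 independent geometric waits), E[trials] = 5/p = 5/(1/10) = 50.

50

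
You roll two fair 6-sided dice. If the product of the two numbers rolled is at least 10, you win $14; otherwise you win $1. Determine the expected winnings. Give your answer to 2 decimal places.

$7.86

E[payout] = (17/36)·1 + (19/36)·14 = 283/36
≈ $7.86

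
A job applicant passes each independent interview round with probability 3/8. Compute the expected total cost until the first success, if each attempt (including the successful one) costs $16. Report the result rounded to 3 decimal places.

$42.667

E[#attempts] = 1/p = 8/3; E[cost] = 16·8/3 = 128/3.
≈ 42.667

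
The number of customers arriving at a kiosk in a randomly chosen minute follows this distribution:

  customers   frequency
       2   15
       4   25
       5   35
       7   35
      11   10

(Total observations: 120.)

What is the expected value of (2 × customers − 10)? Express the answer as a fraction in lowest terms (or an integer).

Total = 120, so P(customers=2) = 15/120, etc.
E[2x-10] = (1/8)·(-6) + (5/24)·(-2) + (7/24)·0 + (7/24)·4 + (1/12)·12
     = 1

1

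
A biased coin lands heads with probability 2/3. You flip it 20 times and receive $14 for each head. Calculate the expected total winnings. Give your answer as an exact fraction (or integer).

560/3 dollars

E[#heads] = 20·2/3 = 40/3 (linearity over flips).
E[winnings] = 14·40/3 = 560/3.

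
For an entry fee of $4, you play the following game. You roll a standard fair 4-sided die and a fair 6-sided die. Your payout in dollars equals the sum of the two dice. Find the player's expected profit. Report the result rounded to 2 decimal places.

$2.00

Distribution of the sum of the two dice: 2 w.p. 1/24, 3 w.p. 1/12, 4 w.p. 1/8, 5 w.p. 1/6, 6 w.p. 1/6, 7 w.p. 1/6, …
E[payout] = (1/24)·2 + (1/12)·3 + (1/8)·4 + (1/6)·5 + (1/6)·6 + (1/6)·7 + (1/8)·8 + (1/12)·9 + (1/24)·10 = 6
Expected profit = 6 − 4 = 2 ≈ $2.00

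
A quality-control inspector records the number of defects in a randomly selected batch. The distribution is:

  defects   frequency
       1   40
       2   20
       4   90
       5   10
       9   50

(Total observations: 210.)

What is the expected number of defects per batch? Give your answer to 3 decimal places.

Total = 210, so P(defects=1) = 40/210, etc.
E[X] = (4/21)·1 + (2/21)·2 + (3/7)·4 + (1/21)·5 + (5/21)·9
     = 94/21 ≈ 4.476

4.476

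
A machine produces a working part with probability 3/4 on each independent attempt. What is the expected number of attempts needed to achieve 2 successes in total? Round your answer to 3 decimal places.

2.667

By linearity (sum of 2 independent geometric waits), E[trials] = 2/p = 2/(3/4) = 8/3.
≈ 2.667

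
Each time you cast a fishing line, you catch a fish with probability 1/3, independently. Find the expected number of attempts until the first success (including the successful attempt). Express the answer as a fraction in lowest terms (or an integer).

3

For a geometric distribution, E[trials] = 1/p = 1/(1/3) = 3.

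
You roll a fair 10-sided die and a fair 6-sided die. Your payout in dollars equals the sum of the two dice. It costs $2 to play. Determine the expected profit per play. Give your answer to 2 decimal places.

Distribution of the sum of the two dice: 2 w.p. 1/60, 3 w.p. 1/30, 4 w.p. 1/20, 5 w.p. 1/15, 6 w.p. 1/12, 7 w.p. 1/10, …
E[payout] = (1/60)·2 + (1/30)·3 + (1/20)·4 + (1/15)·5 + (1/12)·6 + (1/10)·7 + (1/10)·8 + (1/10)·9 + (1/10)·10 + (1/10)·11 + (1/12)·12 + (1/15)·13 + (1/20)·14 + (1/30)·15 + (1/60)·16 = 9
Expected profit = 9 − 2 = 7 ≈ $7.00

$7.00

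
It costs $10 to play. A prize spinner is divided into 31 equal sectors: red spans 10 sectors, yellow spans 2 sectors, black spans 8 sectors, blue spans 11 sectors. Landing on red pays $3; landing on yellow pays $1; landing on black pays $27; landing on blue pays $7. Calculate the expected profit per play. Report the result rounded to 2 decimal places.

$0.48

E[payout] = (10/31)·3 + (2/31)·1 + (8/31)·27 + (11/31)·7 = 325/31
Expected profit = 325/31 − 10 = 15/31 ≈ $0.48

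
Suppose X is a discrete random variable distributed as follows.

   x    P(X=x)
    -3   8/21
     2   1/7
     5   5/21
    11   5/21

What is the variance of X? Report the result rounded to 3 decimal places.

E[X] = (8/21)·(-3) + (1/7)·2 + (5/21)·5 + (5/21)·11 = 62/21
E[X²] = (8/21)·9 + (1/7)·4 + (5/21)·25 + (5/21)·121 = 814/21
Var(X) = 814/21 − (62/21)² = 13250/441 ≈ 30.045

30.045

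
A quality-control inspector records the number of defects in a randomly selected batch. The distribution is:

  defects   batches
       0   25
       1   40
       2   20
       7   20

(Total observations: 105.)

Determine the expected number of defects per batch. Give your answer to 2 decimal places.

2.10

Total = 105, so P(defects=0) = 25/105, etc.
E[X] = (5/21)·0 + (8/21)·1 + (4/21)·2 + (4/21)·7
     = 44/21 ≈ 2.10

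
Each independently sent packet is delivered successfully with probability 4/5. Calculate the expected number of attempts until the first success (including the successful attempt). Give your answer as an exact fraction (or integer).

For a geometric distribution, E[trials] = 1/p = 1/(4/5) = 5/4.

5/4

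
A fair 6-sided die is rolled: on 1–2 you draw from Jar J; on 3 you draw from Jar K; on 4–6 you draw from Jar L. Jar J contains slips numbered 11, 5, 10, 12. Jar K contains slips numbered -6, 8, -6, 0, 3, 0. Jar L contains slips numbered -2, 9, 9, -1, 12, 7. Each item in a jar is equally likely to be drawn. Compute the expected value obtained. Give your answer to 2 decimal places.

5.97

E[X | Jar J] = (11 + 5 + 10 + 12)/4 = 19/2
E[X | Jar K] = (-6 + 8 − 6 + 0 + 3 + 0)/6 = -1/6
E[X | Jar L] = (-2 + 9 + 9 − 1 + 12 + 7)/6 = 17/3
E[X] = (1/3)·19/2 + (1/6)·(-1/6) + (1/2)·17/3 = 215/36 ≈ 5.97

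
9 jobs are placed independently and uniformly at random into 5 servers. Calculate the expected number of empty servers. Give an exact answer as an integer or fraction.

262144/390625

Let Xⱼ=1 if server j is empty. P(Xⱼ=1) = ((5-1)/5)^9 = 262144/1953125.
By linearity, E[#empty] = 5·262144/1953125 = 262144/390625.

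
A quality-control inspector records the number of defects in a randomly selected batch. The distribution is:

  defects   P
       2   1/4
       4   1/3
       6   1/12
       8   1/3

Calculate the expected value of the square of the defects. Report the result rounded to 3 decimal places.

30.667

E[X²] = (1/4)·4 + (1/3)·16 + (1/12)·36 + (1/3)·64
     = 92/3 ≈ 30.667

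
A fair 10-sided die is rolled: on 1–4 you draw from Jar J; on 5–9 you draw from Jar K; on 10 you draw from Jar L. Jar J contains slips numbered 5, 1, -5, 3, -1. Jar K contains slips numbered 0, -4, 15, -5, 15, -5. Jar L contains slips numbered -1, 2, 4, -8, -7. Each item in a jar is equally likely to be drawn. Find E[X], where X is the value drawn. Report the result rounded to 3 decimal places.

E[X | Jar J] = (5 + 1 − 5 + 3 − 1)/5 = 3/5
E[X | Jar K] = (0 − 4 + 15 − 5 + 15 − 5)/6 = 8/3
E[X | Jar L] = (-1 + 2 + 4 − 8 − 7)/5 = -2
E[X] = (2/5)·3/5 + (1/2)·8/3 + (1/10)·(-2) = 103/75 ≈ 1.373

1.373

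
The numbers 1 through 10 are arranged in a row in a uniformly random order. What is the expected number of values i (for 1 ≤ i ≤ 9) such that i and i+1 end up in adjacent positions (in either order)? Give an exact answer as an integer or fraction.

9/5

For each i ∈ {1,…,9}, let Xᵢ = 1 if i and i+1 are adjacent. P(Xᵢ=1) = 2·(10−1)!/10! = 2/10.
By linearity, E[ΣXᵢ] = (9)·(2/10) = 9/5.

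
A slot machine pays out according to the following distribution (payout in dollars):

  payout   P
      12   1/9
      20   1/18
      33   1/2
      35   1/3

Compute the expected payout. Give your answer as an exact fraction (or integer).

E[X] = (1/9)·12 + (1/18)·20 + (1/2)·33 + (1/3)·35
     = 551/18

551/18 dollars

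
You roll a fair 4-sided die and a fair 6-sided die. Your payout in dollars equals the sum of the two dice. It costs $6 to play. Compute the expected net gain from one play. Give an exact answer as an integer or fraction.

$0

Distribution of the sum of the two dice: 2 w.p. 1/24, 3 w.p. 1/12, 4 w.p. 1/8, 5 w.p. 1/6, 6 w.p. 1/6, 7 w.p. 1/6, …
E[payout] = (1/24)·2 + (1/12)·3 + (1/8)·4 + (1/6)·5 + (1/6)·6 + (1/6)·7 + (1/8)·8 + (1/12)·9 + (1/24)·10 = 6
Expected profit = 6 − 6 = 0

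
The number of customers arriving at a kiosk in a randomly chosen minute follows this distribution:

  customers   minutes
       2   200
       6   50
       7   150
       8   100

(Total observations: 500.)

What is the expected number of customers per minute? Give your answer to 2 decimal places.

Total = 500, so P(customers=2) = 200/500, etc.
E[X] = (2/5)·2 + (1/10)·6 + (3/10)·7 + (1/5)·8
     = 51/10 ≈ 5.10

5.10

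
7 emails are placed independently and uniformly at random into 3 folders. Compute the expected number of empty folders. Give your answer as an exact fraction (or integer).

128/729

Let Xⱼ=1 if folder j is empty. P(Xⱼ=1) = ((3-1)/3)^7 = 128/2187.
By linearity, E[#empty] = 3·128/2187 = 128/729.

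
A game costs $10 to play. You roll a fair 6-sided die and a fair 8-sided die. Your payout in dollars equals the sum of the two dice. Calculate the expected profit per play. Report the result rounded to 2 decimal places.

-$2.00

Distribution of the sum of the two dice: 2 w.p. 1/48, 3 w.p. 1/24, 4 w.p. 1/16, 5 w.p. 1/12, 6 w.p. 5/48, 7 w.p. 1/8, …
E[payout] = (1/48)·2 + (1/24)·3 + (1/16)·4 + (1/12)·5 + (5/48)·6 + (1/8)·7 + (1/8)·8 + (1/8)·9 + (5/48)·10 + (1/12)·11 + (1/16)·12 + (1/24)·13 + (1/48)·14 = 8
Expected profit = 8 − 10 = -2 ≈ -$2.00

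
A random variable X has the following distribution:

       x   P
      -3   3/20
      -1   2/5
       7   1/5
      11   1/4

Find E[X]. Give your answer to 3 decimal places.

3.300

E[X] = (3/20)·(-3) + (2/5)·(-1) + (1/5)·7 + (1/4)·11
     = 33/10 ≈ 3.300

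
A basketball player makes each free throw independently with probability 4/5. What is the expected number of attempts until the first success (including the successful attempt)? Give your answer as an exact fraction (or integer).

For a geometric distribution, E[trials] = 1/p = 1/(4/5) = 5/4.

5/4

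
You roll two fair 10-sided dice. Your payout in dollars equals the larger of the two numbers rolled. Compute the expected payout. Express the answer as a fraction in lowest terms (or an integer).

Distribution of the larger of the two numbers rolled: 1 w.p. 1/100, 2 w.p. 3/100, 3 w.p. 1/20, 4 w.p. 7/100, 5 w.p. 9/100, 6 w.p. 11/100, …
E[payout] = (1/100)·1 + (3/100)·2 + (1/20)·3 + (7/100)·4 + (9/100)·5 + (11/100)·6 + (13/100)·7 + (3/20)·8 + (17/100)·9 + (19/100)·10 = 143/20

143/20 dollars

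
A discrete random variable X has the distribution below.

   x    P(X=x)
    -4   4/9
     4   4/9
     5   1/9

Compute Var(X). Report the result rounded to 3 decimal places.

E[X] = (4/9)·(-4) + (4/9)·4 + (1/9)·5 = 5/9
E[X²] = (4/9)·16 + (4/9)·16 + (1/9)·25 = 17
Var(X) = 17 − (5/9)² = 1352/81 ≈ 16.691

16.691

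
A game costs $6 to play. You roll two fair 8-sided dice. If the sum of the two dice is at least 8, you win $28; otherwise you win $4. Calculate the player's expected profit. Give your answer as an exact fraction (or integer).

113/8 dollars

E[payout] = (21/64)·4 + (43/64)·28 = 161/8
Expected profit = 161/8 − 6 = 113/8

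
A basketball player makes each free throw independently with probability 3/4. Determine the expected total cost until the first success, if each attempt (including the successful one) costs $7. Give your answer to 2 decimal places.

E[#attempts] = 1/p = 4/3; E[cost] = 7·4/3 = 28/3.
≈ 9.33

$9.33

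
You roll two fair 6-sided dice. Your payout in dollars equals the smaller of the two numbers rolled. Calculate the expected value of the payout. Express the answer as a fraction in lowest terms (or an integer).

Distribution of the smaller of the two numbers rolled: 1 w.p. 11/36, 2 w.p. 1/4, 3 w.p. 7/36, 4 w.p. 5/36, 5 w.p. 1/12, 6 w.p. 1/36
E[payout] = (11/36)·1 + (1/4)·2 + (7/36)·3 + (5/36)·4 + (1/12)·5 + (1/36)·6 = 91/36

91/36 dollars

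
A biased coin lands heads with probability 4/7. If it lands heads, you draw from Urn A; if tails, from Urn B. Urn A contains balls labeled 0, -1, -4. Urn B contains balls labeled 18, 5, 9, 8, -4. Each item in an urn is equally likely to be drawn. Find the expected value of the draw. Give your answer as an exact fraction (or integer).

32/15

E[X | Urn A] = (0 − 1 − 4)/3 = -5/3
E[X | Urn B] = (18 + 5 + 9 + 8 − 4)/5 = 36/5
E[X] = (4/7)·(-5/3) + (3/7)·36/5 = 32/15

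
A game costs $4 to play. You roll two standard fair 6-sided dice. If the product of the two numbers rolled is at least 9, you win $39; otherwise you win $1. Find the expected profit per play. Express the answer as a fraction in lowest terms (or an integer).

E[payout] = (4/9)·1 + (5/9)·39 = 199/9
Expected profit = 199/9 − 4 = 163/9

163/9 dollars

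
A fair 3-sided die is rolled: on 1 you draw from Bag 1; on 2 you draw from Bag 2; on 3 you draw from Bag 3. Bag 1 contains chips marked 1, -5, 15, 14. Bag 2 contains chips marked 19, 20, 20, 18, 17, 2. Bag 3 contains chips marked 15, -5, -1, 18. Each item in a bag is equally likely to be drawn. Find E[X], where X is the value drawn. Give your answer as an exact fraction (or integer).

29/3

E[X | Bag 1] = (1 − 5 + 15 + 14)/4 = 25/4
E[X | Bag 2] = (19 + 20 + 20 + 18 + 17 + 2)/6 = 16
E[X | Bag 3] = (15 − 5 − 1 + 18)/4 = 27/4
E[X] = (1/3)·25/4 + (1/3)·16 + (1/3)·27/4 = 29/3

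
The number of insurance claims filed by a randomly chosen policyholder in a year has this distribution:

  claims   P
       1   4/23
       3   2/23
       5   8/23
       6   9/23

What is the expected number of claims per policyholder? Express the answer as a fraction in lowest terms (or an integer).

E[X] = (4/23)·1 + (2/23)·3 + (8/23)·5 + (9/23)·6
     = 104/23

104/23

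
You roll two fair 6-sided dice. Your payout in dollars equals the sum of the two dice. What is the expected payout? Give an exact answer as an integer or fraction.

$7

Distribution of the sum of the two dice: 2 w.p. 1/36, 3 w.p. 1/18, 4 w.p. 1/12, 5 w.p. 1/9, 6 w.p. 5/36, 7 w.p. 1/6, …
E[payout] = (1/36)·2 + (1/18)·3 + (1/12)·4 + (1/9)·5 + (5/36)·6 + (1/6)·7 + (5/36)·8 + (1/9)·9 + (1/12)·10 + (1/18)·11 + (1/36)·12 = 7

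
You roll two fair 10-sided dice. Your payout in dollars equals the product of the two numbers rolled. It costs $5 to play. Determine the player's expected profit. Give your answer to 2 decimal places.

$25.25

Distribution of the product of the two numbers rolled: 1 w.p. 1/100, 2 w.p. 1/50, 3 w.p. 1/50, 4 w.p. 3/100, 5 w.p. 1/50, 6 w.p. 1/25, …
E[payout] = (1/100)·1 + (1/50)·2 + (1/50)·3 + (3/100)·4 + (1/50)·5 + (1/25)·6 + (1/50)·7 + (1/25)·8 + (3/100)·9 + (1/25)·10 + (1/25)·12 + (1/50)·14 + (1/50)·15 + (3/100)·16 + (1/25)·18 + (1/25)·20 + (1/50)·21 + (1/25)·24 + (1/100)·25 + (1/50)·27 + (1/50)·28 + (1/25)·30 + (1/50)·32 + (1/50)·35 + (3/100)·36 + (1/25)·40 + (1/50)·42 + (1/50)·45 + (1/50)·48 + (1/100)·49 + (1/50)·50 + (1/50)·54 + (1/50)·56 + (1/50)·60 + (1/50)·63 + (1/100)·64 + (1/50)·70 + (1/50)·72 + (1/50)·80 + (1/100)·81 + (1/50)·90 + (1/100)·100 = 121/4
Expected profit = 121/4 − 5 = 101/4 ≈ $25.25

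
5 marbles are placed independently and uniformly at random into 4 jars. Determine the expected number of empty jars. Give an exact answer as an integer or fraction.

243/256

Let Xⱼ=1 if jar j is empty. P(Xⱼ=1) = ((4-1)/4)^5 = 243/1024.
By linearity, E[#empty] = 4·243/1024 = 243/256.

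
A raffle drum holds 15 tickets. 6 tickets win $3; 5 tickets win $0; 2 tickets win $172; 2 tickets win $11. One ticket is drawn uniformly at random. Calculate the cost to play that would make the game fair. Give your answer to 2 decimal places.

E[payout] = (6/15)·3 + (5/15)·0 + (2/15)·172 + (2/15)·11 = 128/5
Fair fee = E[payout] = 128/5 ≈ $25.60

$25.60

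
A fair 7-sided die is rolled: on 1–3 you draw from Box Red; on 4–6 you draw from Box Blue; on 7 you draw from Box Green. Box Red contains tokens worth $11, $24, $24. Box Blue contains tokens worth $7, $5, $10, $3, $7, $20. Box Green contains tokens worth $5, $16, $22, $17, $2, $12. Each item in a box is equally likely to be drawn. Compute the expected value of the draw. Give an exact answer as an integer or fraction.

E[X | Box Red] = (11 + 24 + 24)/3 = 59/3
E[X | Box Blue] = (7 + 5 + 10 + 3 + 7 + 20)/6 = 26/3
E[X | Box Green] = (5 + 16 + 22 + 17 + 2 + 12)/6 = 37/3
E[X] = (3/7)·59/3 + (3/7)·26/3 + (1/7)·37/3 = 292/21

292/21 dollars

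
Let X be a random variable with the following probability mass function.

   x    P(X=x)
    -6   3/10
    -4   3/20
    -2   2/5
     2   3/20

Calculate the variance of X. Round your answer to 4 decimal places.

E[X] = (3/10)·(-6) + (3/20)·(-4) + (2/5)·(-2) + (3/20)·2 = -29/10
E[X²] = (3/10)·36 + (3/20)·16 + (2/5)·4 + (3/20)·4 = 77/5
Var(X) = 77/5 − (-29/10)² = 699/100 ≈ 6.9900

6.9900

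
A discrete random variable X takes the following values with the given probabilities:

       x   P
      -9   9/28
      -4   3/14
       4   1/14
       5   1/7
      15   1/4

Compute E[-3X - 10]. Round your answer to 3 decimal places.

-13.000

E[-3x-10] = (9/28)·17 + (3/14)·2 + (1/14)·(-22) + (1/7)·(-25) + (1/4)·(-55)
     = -13 ≈ -13.000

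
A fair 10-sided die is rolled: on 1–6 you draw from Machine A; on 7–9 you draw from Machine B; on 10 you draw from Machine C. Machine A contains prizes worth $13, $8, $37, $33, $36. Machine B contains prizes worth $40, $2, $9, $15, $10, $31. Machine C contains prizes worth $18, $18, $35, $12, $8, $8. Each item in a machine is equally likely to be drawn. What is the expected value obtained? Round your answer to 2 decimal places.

$22.24

E[X | Machine A] = (13 + 8 + 37 + 33 + 36)/5 = 127/5
E[X | Machine B] = (40 + 2 + 9 + 15 + 10 + 31)/6 = 107/6
E[X | Machine C] = (18 + 18 + 35 + 12 + 8 + 8)/6 = 33/2
E[X] = (3/5)·127/5 + (3/10)·107/6 + (1/10)·33/2 = 556/25 ≈ 22.24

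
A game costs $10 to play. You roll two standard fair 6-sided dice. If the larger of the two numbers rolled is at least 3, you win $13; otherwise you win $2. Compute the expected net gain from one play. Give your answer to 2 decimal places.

E[payout] = (1/9)·2 + (8/9)·13 = 106/9
Expected profit = 106/9 − 10 = 16/9 ≈ $1.78

$1.78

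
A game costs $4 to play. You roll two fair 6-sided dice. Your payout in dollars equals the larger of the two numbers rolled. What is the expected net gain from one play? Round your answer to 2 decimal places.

$0.47

Distribution of the larger of the two numbers rolled: 1 w.p. 1/36, 2 w.p. 1/12, 3 w.p. 5/36, 4 w.p. 7/36, 5 w.p. 1/4, 6 w.p. 11/36
E[payout] = (1/36)·1 + (1/12)·2 + (5/36)·3 + (7/36)·4 + (1/4)·5 + (11/36)·6 = 161/36
Expected profit = 161/36 − 4 = 17/36 ≈ $0.47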